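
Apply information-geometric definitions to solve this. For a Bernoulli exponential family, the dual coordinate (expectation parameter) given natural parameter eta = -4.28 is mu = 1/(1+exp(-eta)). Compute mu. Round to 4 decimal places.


Dual coordinate (expectation parameter) for Bernoulli:
mu = 1/(1+exp(-eta)).
eta = -4.28.
exp(-eta) = exp(4.28) = 72.24044.
mu = 1/(1+72.24044) = 0.0137

0.0137


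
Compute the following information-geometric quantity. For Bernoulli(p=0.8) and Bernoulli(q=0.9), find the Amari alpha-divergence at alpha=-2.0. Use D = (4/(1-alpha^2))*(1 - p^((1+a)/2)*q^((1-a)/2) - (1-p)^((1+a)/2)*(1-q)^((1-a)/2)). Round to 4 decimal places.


Amari alpha-divergence:
D = (4/(1-alpha^2))*(1 - p^((1+a)/2)*q^((1-a)/2) - (1-p)^((1+a)/2)*(1-q)^((1-a)/2)).
alpha = -2.0, p = 0.8, q = 0.9.
e1 = (1+alpha)/2 = -0.5, e2 = (1-alpha)/2 = 1.5.
t1 = p^e1 * q^e2 = 0.8^-0.5 * 0.9^1.5 = 0.954594.
t2 = (1-p)^e1 * (1-q)^e2 = 0.2^-0.5 * 0.1^1.5 = 0.070711.
4/(1-alpha^2) = -1.333333.
D = -1.333333*(1 - 0.954594 - 0.070711) = 0.0337

0.0337


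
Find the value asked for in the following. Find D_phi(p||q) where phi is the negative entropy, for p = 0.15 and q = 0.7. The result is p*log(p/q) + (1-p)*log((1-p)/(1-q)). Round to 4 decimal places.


Bregman divergence with negative entropy generator:
D = p*log(p/q) + (1-p)*log((1-p)/(1-q)).
p = 0.15, q = 0.7.
p*log(p/q) = 0.15*log(0.15/0.7) = -0.231067.
(1-p)*log((1-p)/(1-q)) = 0.85*log(0.85/0.3) = 0.885236.
D = -0.231067 + 0.885236 = 0.6542

0.6542


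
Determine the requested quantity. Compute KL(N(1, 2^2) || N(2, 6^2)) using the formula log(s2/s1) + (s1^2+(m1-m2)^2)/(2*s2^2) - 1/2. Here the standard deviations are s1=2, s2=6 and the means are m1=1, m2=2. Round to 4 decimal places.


KL divergence between normal distributions:
KL = log(s2/s1) + (s1^2 + (m1-m2)^2)/(2*s2^2) - 1/2.
log(6/2) = 1.098612.
(2^2 + (1-2)^2)/(2*6^2) = (4 + 1)/72 = 0.069444.
KL = 1.098612 + 0.069444 - 0.5 = 0.6681

0.6681


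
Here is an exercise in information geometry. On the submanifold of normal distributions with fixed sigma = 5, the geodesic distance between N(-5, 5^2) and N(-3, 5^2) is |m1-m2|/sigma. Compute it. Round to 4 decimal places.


On the fixed-variance normal subfamily, geodesic distance = |m1-m2|/sigma.
|-5 - -3| = 2.
sigma = 5.
d = 2/5 = 0.4000

0.4000


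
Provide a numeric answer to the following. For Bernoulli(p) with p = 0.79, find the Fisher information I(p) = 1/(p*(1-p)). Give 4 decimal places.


For Bernoulli(p), Fisher information is I(p) = 1/(p*(1-p)).
p = 0.79, 1-p = 0.21.
p*(1-p) = 0.1659.
I(p) = 1/0.1659 = 6.0277

6.0277


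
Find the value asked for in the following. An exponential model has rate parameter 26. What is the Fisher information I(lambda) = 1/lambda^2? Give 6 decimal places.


Fisher information for exponential: I(lambda) = 1/lambda^2.
lambda = 26, lambda^2 = 676.
I = 1/676 = 0.001479

0.001479


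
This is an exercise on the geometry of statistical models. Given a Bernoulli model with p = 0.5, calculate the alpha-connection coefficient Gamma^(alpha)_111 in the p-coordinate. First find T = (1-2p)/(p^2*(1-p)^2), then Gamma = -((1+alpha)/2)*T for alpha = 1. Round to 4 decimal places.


Skewness (Amari-Chentsov) tensor: T = (1-2p)/(p^2*(1-p)^2).
p = 0.5, 1-2p = 0.0, p^2 = 0.25, (1-p)^2 = 0.25.
T = 0.0/(0.25 * 0.25) = 0.0.
In the p-coordinate, Gamma^(alpha) = Gamma^(0) - (alpha/2)*T with Gamma^(0) = (1/2)*g'(p) = -T/2,
so Gamma^(alpha) = -((1+alpha)/2)*T.
alpha = 1, -(1+alpha)/2 = -1.0.
Gamma = -1.0 * 0.0 = 0.0000

0.0000


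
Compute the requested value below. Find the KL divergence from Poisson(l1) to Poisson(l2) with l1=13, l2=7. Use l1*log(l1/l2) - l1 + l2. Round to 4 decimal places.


KL divergence for Poisson:
KL = l1*log(l1/l2) - l1 + l2.
l1 = 13, l2 = 7.
log(13/7) = 0.619039.
l1*log(l1/l2) = 13 * 0.619039 = 8.04751.
KL = 8.04751 - 13 + 7 = 2.0475

2.0475


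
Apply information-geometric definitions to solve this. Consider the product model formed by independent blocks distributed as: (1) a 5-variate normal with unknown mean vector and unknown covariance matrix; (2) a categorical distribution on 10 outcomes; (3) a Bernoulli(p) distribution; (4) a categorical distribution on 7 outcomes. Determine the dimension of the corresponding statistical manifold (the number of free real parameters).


The dimension of a statistical manifold equals the number of free
(independent) real parameters of the model. For a product of independent
blocks the parameter counts add.
- 5-variate normal: 5 (mean) + 5*6/2 = 15 (symmetric covariance) = 20.
- categorical on 10 outcomes (probabilities sum to 1): 10-1 = 9.
- Bernoulli (p): 1.
- categorical on 7 outcomes (probabilities sum to 1): 7-1 = 6.
Total = 20 + 9 + 1 + 6 = 36.
Dimension = 36

36


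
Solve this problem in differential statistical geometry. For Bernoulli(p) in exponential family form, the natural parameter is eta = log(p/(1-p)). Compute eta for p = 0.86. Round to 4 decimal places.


Natural parameter for Bernoulli: eta = log(p/(1-p)).
p = 0.86, 1-p = 0.14.
p/(1-p) = 6.142857.
eta = log(6.142857) = 1.8153

1.8153


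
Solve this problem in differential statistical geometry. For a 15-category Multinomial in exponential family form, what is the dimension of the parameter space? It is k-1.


Exponential family dimension calculation:
For Multinomial with k=15 categories, dim = k-1 = 14.

14


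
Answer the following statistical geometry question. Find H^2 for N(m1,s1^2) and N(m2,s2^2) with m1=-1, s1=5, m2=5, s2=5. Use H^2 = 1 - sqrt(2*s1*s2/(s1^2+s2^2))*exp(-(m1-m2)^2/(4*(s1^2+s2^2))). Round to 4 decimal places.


Squared Hellinger distance for Gaussians:
H^2 = 1 - sqrt(2*s1*s2/(s1^2+s2^2)) * exp(-(m1-m2)^2/(4*(s1^2+s2^2))).
s1^2 = 25, s2^2 = 25, s1^2+s2^2 = 50.
sqrt(2*5*5/(50)) = 1.0.
(m1-m2)^2 = (-6)^2 = 36.
exp(-36/(4*50)) = exp(-0.18) = 0.83527.
H^2 = 1 - 1.0*0.83527 = 0.1647

0.1647


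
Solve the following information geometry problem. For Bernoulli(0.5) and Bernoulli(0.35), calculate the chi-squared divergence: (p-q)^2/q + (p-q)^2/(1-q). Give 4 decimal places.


Chi-squared divergence between Bernoulli distributions:
chi^2 = (p-q)^2/q + (p-q)^2/(1-q).
p = 0.5, q = 0.35, p-q = 0.15.
(p-q)^2 = 0.0225.
term1 = 0.0225/0.35 = 0.064286.
term2 = 0.0225/0.65 = 0.034615.
chi^2 = 0.064286 + 0.034615 = 0.0989

0.0989


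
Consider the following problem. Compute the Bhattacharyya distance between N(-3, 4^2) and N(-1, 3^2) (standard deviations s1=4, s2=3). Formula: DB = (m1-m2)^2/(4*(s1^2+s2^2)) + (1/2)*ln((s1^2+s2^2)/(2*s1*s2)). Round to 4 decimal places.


Bhattacharyya distance between two Gaussians:
DB = (m1-m2)^2/(4*(s1^2+s2^2)) + (1/2)*ln((s1^2+s2^2)/(2*s1*s2)).
(m1-m2)^2 = (-2)^2 = 4.
s1^2+s2^2 = 16 + 9 = 25.
term1 = 4/100 = 0.04.
term2 = 0.5*ln(25/24.0) = 0.020411.
DB = 0.04 + 0.020411 = 0.0604

0.0604


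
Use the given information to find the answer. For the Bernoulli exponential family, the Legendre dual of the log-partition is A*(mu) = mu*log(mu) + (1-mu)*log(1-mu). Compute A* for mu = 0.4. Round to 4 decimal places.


Legendre transform for Bernoulli:
A*(mu) = mu*log(mu) + (1-mu)*log(1-mu).
mu = 0.4, 1-mu = 0.6.
mu*log(mu) = 0.4*log(0.4) = -0.366516.
(1-mu)*log(1-mu) = 0.6*log(0.6) = -0.306495.
A* = -0.366516 + -0.306495 = -0.6730

-0.6730


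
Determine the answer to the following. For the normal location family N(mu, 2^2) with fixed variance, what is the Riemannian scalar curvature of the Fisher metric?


This family has a single free parameter, so its statistical manifold
is 1-dimensional. The Riemann curvature tensor of any 1-dimensional
Riemannian manifold vanishes identically, so R = 0.

0


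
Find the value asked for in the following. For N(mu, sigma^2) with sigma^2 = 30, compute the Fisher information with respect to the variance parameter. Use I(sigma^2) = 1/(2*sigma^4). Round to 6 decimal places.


Fisher information for variance: I(sigma^2) = 1/(2*sigma^4).
sigma^2 = 30, so sigma^4 = 900.
I = 1/(2*900) = 1/1800 = 0.000556

0.000556


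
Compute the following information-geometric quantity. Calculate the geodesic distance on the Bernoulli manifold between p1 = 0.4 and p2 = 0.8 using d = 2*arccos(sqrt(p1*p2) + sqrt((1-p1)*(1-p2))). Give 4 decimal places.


Geodesic distance on Bernoulli manifold:
d(p1,p2) = 2*arccos(sqrt(p1*p2) + sqrt((1-p1)*(1-p2))).
sqrt(p1*p2) = sqrt(0.4*0.8) = 0.565685.
sqrt((1-p1)*(1-p2)) = sqrt(0.6*0.2) = 0.34641.
arg = 0.565685 + 0.34641 = 0.912096.
d = 2*arccos(0.912096) = 0.8449

0.8449


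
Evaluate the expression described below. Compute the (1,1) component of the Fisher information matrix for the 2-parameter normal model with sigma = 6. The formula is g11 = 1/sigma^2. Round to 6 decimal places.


For the 2-parameter normal family, the Fisher metric has:
  g11 = 1/sigma^2, g22 = 2/sigma^2.
sigma = 6, sigma^2 = 36.
g11 = 0.027778

0.027778


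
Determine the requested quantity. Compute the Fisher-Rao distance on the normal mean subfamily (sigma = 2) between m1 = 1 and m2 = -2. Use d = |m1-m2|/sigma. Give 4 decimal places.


On the fixed-variance normal subfamily, geodesic distance = |m1-m2|/sigma.
|1 - -2| = 3.
sigma = 2.
d = 3/2 = 1.5000

1.5000


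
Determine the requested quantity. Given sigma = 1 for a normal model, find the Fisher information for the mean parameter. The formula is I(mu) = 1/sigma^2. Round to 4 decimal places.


The Fisher information for the mean of a normal distribution is I(mu) = 1/sigma^2.
sigma = 1, so sigma^2 = 1.
I(mu) = 1/1 = 1.0000

1.0000


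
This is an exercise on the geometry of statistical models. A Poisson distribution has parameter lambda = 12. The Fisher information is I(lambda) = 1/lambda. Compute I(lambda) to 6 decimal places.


Fisher information for Poisson: I(lambda) = 1/lambda.
lambda = 12.
I(lambda) = 1/12 = 0.083333

0.083333


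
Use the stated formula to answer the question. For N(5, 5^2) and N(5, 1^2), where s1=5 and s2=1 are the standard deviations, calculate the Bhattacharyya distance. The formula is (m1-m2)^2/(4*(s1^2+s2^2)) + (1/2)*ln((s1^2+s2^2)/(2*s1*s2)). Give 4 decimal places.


Bhattacharyya distance between two Gaussians:
DB = (m1-m2)^2/(4*(s1^2+s2^2)) + (1/2)*ln((s1^2+s2^2)/(2*s1*s2)).
(m1-m2)^2 = (0)^2 = 0.
s1^2+s2^2 = 25 + 1 = 26.
term1 = 0/104 = 0.0.
term2 = 0.5*ln(26/10.0) = 0.477756.
DB = 0.0 + 0.477756 = 0.4778

0.4778


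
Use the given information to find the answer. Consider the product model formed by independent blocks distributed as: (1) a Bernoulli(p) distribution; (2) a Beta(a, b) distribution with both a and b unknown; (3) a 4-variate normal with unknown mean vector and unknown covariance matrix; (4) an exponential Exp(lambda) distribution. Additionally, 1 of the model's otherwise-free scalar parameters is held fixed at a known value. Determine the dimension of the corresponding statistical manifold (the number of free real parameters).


The dimension of a statistical manifold equals the number of free
(independent) real parameters of the model. For a product of independent
blocks the parameter counts add.
- Bernoulli (p): 1.
- Beta (a, b): 2.
- 4-variate normal: 4 (mean) + 4*5/2 = 10 (symmetric covariance) = 14.
- exponential (lambda): 1.
Total = 1 + 2 + 14 + 1 = 18.
1 parameter(s) fixed at known values: 18 - 1 = 17.
Dimension = 17

17


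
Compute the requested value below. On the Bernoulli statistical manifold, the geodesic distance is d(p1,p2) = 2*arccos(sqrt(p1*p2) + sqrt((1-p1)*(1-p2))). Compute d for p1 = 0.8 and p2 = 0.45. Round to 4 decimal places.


Geodesic distance on Bernoulli manifold:
d(p1,p2) = 2*arccos(sqrt(p1*p2) + sqrt((1-p1)*(1-p2))).
sqrt(p1*p2) = sqrt(0.8*0.45) = 0.6.
sqrt((1-p1)*(1-p2)) = sqrt(0.2*0.55) = 0.331662.
arg = 0.6 + 0.331662 = 0.931662.
d = 2*arccos(0.931662) = 0.7437

0.7437


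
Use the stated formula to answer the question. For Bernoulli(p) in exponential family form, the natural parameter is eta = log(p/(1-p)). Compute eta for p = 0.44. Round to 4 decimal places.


Natural parameter for Bernoulli: eta = log(p/(1-p)).
p = 0.44, 1-p = 0.56.
p/(1-p) = 0.785714.
eta = log(0.785714) = -0.2412

-0.2412


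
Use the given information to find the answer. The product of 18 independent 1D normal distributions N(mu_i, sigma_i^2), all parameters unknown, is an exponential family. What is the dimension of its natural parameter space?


Exponential family dimension calculation:
Each univariate normal has two natural parameters (mu/sigma^2 and -1/(2 sigma^2)).
With 18 independent components, dim = 2 * 18 = 36.

36


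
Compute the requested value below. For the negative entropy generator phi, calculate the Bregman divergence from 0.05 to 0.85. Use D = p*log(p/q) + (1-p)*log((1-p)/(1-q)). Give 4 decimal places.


Bregman divergence with negative entropy generator:
D = p*log(p/q) + (1-p)*log((1-p)/(1-q)).
p = 0.05, q = 0.85.
p*log(p/q) = 0.05*log(0.05/0.85) = -0.141661.
(1-p)*log((1-p)/(1-q)) = 0.95*log(0.95/0.15) = 1.753535.
D = -0.141661 + 1.753535 = 1.6119

1.6119


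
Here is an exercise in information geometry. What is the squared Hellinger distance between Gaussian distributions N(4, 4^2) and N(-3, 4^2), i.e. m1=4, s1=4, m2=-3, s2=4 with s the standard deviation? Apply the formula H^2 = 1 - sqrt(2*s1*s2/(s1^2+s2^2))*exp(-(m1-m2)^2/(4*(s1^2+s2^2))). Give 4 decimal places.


Squared Hellinger distance for Gaussians:
H^2 = 1 - sqrt(2*s1*s2/(s1^2+s2^2)) * exp(-(m1-m2)^2/(4*(s1^2+s2^2))).
s1^2 = 16, s2^2 = 16, s1^2+s2^2 = 32.
sqrt(2*4*4/(32)) = 1.0.
(m1-m2)^2 = (7)^2 = 49.
exp(-49/(4*32)) = exp(-0.382812) = 0.681941.
H^2 = 1 - 1.0*0.681941 = 0.3181

0.3181


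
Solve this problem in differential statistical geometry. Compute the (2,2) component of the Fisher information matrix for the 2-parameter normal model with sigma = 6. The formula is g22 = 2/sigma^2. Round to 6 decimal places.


For the 2-parameter normal family, the Fisher metric has:
  g11 = 1/sigma^2, g22 = 2/sigma^2.
sigma = 6, sigma^2 = 36.
g22 = 0.055556

0.055556


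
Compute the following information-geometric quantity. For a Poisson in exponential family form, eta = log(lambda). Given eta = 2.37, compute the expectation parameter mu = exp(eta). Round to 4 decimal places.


Expectation parameter for Poisson exponential family:
mu = exp(eta).
eta = 2.37.
mu = exp(2.37) = 10.6974

10.6974


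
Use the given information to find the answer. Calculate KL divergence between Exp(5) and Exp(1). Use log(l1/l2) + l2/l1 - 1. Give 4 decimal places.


KL divergence for exponential family:
KL = log(l1/l2) + l2/l1 - 1.
log(5/1) = 1.609438.
1/5 = 0.2.
KL = 1.609438 + 0.2 - 1 = 0.8094

0.8094


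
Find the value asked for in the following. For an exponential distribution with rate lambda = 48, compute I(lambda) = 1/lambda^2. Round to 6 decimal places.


Fisher information for exponential: I(lambda) = 1/lambda^2.
lambda = 48, lambda^2 = 2304.
I = 1/2304 = 0.000434

0.000434


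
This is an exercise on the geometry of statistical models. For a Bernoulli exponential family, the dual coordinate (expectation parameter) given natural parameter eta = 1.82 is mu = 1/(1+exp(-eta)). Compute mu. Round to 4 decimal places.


Dual coordinate (expectation parameter) for Bernoulli:
mu = 1/(1+exp(-eta)).
eta = 1.82.
exp(-eta) = exp(-1.82) = 0.162026.
mu = 1/(1+0.162026) = 0.8606

0.8606


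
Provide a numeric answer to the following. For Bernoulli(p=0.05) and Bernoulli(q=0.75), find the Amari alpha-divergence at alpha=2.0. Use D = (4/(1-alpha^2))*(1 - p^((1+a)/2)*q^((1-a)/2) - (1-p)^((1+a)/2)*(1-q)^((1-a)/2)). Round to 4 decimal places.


Amari alpha-divergence:
D = (4/(1-alpha^2))*(1 - p^((1+a)/2)*q^((1-a)/2) - (1-p)^((1+a)/2)*(1-q)^((1-a)/2)).
alpha = 2.0, p = 0.05, q = 0.75.
e1 = (1+alpha)/2 = 1.5, e2 = (1-alpha)/2 = -0.5.
t1 = p^e1 * q^e2 = 0.05^1.5 * 0.75^-0.5 = 0.01291.
t2 = (1-p)^e1 * (1-q)^e2 = 0.95^1.5 * 0.25^-0.5 = 1.851891.
4/(1-alpha^2) = -1.333333.
D = -1.333333*(1 - 0.01291 - 1.851891) = 1.1531

1.1531


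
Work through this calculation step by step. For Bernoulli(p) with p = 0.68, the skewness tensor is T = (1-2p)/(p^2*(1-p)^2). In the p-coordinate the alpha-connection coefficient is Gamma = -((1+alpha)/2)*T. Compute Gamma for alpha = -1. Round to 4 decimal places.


Skewness (Amari-Chentsov) tensor: T = (1-2p)/(p^2*(1-p)^2).
p = 0.68, 1-2p = -0.36, p^2 = 0.4624, (1-p)^2 = 0.1024.
T = -0.36/(0.4624 * 0.1024) = -7.602995.
In the p-coordinate, Gamma^(alpha) = Gamma^(0) - (alpha/2)*T with Gamma^(0) = (1/2)*g'(p) = -T/2,
so Gamma^(alpha) = -((1+alpha)/2)*T.
alpha = -1, -(1+alpha)/2 = 0.0.
Gamma = 0.0 * -7.602995 = 0.0000

0.0000


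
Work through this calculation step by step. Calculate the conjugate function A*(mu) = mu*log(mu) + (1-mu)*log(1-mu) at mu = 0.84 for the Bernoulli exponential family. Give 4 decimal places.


Legendre transform for Bernoulli:
A*(mu) = mu*log(mu) + (1-mu)*log(1-mu).
mu = 0.84, 1-mu = 0.16.
mu*log(mu) = 0.84*log(0.84) = -0.146457.
(1-mu)*log(1-mu) = 0.16*log(0.16) = -0.293213.
A* = -0.146457 + -0.293213 = -0.4397

-0.4397


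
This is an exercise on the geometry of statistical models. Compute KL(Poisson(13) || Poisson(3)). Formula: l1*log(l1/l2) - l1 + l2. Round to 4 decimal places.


KL divergence for Poisson:
KL = l1*log(l1/l2) - l1 + l2.
l1 = 13, l2 = 3.
log(13/3) = 1.466337.
l1*log(l1/l2) = 13 * 1.466337 = 19.062382.
KL = 19.062382 - 13 + 3 = 9.0624

9.0624


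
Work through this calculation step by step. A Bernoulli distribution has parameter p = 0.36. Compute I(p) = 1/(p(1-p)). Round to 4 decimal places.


For Bernoulli(p), Fisher information is I(p) = 1/(p*(1-p)).
p = 0.36, 1-p = 0.64.
p*(1-p) = 0.2304.
I(p) = 1/0.2304 = 4.3403

4.3403


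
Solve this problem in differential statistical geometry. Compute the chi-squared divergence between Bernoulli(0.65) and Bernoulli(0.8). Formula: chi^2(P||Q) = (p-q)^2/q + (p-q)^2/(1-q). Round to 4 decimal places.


Chi-squared divergence between Bernoulli distributions:
chi^2 = (p-q)^2/q + (p-q)^2/(1-q).
p = 0.65, q = 0.8, p-q = -0.15.
(p-q)^2 = 0.0225.
term1 = 0.0225/0.8 = 0.028125.
term2 = 0.0225/0.2 = 0.1125.
chi^2 = 0.028125 + 0.1125 = 0.1406

0.1406


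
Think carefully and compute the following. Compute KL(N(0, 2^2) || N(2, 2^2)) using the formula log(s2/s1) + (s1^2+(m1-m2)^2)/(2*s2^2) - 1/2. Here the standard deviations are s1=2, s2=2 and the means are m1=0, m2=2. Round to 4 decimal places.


KL divergence between normal distributions:
KL = log(s2/s1) + (s1^2 + (m1-m2)^2)/(2*s2^2) - 1/2.
log(2/2) = 0.0.
(2^2 + (0-2)^2)/(2*2^2) = (4 + 4)/8 = 1.0.
KL = 0.0 + 1.0 - 0.5 = 0.5000

0.5000


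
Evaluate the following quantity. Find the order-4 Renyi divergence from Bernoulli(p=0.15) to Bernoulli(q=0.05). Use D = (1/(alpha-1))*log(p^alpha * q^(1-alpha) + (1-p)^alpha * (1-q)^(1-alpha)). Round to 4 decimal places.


Renyi divergence of order alpha between Bernoulli distributions:
D = (1/(alpha-1))*log(p^alpha * q^(1-alpha) + (1-p)^alpha * (1-q)^(1-alpha)).
alpha = 4, p = 0.15, q = 0.05.
p^alpha * q^(1-alpha) = 0.15^4 * 0.05^-3 = 4.05.
(1-p)^alpha * (1-q)^(1-alpha) = 0.85^4 * 0.95^-3 = 0.608842.
sum = 4.05 + 0.608842 = 4.658842.
D = (1/3)*log(4.658842) = 0.5129

0.5129


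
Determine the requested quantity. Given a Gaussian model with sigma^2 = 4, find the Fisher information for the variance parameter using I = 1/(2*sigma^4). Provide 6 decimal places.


Fisher information for variance: I(sigma^2) = 1/(2*sigma^4).
sigma^2 = 4, so sigma^4 = 16.
I = 1/(2*16) = 1/32 = 0.031250

0.031250


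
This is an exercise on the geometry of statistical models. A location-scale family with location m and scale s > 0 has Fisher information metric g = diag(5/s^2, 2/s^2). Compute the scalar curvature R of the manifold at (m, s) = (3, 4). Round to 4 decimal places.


The metric has the form g = (A dm^2 + B ds^2)/s^2 with A = 5, B = 2.
Substitute u = sqrt(A/B)*m: g = B*(du^2 + ds^2)/s^2, i.e. B times the
Poincare upper half-plane metric, which has constant Gaussian curvature -1.
Scaling a 2D metric by a constant c divides the Gaussian curvature by c,
so K = -1/B = -1/(2) = -0.5000 everywhere (the point (m, s) = (3, 4) is irrelevant:
the curvature is constant).
Scalar curvature in dimension 2: R = 2K = -2/(2) = -1.0000.

-1.0000


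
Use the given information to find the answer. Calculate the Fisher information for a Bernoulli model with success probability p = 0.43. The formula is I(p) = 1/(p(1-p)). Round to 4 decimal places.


For Bernoulli(p), Fisher information is I(p) = 1/(p*(1-p)).
p = 0.43, 1-p = 0.57.
p*(1-p) = 0.2451.
I(p) = 1/0.2451 = 4.0800

4.0800


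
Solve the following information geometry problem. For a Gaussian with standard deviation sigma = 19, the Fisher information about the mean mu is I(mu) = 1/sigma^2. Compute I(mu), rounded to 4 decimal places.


The Fisher information for the mean of a normal distribution is I(mu) = 1/sigma^2.
sigma = 19, so sigma^2 = 361.
I(mu) = 1/361 = 0.0028

0.0028


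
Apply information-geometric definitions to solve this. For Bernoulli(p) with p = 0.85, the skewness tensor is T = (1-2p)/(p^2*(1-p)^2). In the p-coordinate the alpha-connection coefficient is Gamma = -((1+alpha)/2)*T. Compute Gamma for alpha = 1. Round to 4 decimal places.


Skewness (Amari-Chentsov) tensor: T = (1-2p)/(p^2*(1-p)^2).
p = 0.85, 1-2p = -0.7, p^2 = 0.7225, (1-p)^2 = 0.0225.
T = -0.7/(0.7225 * 0.0225) = -43.060361.
In the p-coordinate, Gamma^(alpha) = Gamma^(0) - (alpha/2)*T with Gamma^(0) = (1/2)*g'(p) = -T/2,
so Gamma^(alpha) = -((1+alpha)/2)*T.
alpha = 1, -(1+alpha)/2 = -1.0.
Gamma = -1.0 * -43.060361 = 43.0604

43.0604


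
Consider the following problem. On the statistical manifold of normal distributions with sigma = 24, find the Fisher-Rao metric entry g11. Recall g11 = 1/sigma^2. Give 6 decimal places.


For the 2-parameter normal family, the Fisher metric has:
  g11 = 1/sigma^2, g22 = 2/sigma^2.
sigma = 24, sigma^2 = 576.
g11 = 0.001736

0.001736


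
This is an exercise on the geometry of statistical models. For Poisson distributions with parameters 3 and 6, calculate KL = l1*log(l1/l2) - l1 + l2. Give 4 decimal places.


KL divergence for Poisson:
KL = l1*log(l1/l2) - l1 + l2.
l1 = 3, l2 = 6.
log(3/6) = -0.693147.
l1*log(l1/l2) = 3 * -0.693147 = -2.079442.
KL = -2.079442 - 3 + 6 = 0.9206

0.9206


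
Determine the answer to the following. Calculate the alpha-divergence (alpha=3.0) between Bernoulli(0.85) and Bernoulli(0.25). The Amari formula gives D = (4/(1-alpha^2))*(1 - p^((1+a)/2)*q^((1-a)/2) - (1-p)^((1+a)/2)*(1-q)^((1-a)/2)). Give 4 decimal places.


Amari alpha-divergence:
D = (4/(1-alpha^2))*(1 - p^((1+a)/2)*q^((1-a)/2) - (1-p)^((1+a)/2)*(1-q)^((1-a)/2)).
alpha = 3.0, p = 0.85, q = 0.25.
e1 = (1+alpha)/2 = 2.0, e2 = (1-alpha)/2 = -1.0.
t1 = p^e1 * q^e2 = 0.85^2.0 * 0.25^-1.0 = 2.89.
t2 = (1-p)^e1 * (1-q)^e2 = 0.15^2.0 * 0.75^-1.0 = 0.03.
4/(1-alpha^2) = -0.5.
D = -0.5*(1 - 2.89 - 0.03) = 0.9600

0.9600


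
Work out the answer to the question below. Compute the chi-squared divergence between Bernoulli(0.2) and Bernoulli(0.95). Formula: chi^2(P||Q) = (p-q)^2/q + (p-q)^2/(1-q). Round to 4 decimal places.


Chi-squared divergence between Bernoulli distributions:
chi^2 = (p-q)^2/q + (p-q)^2/(1-q).
p = 0.2, q = 0.95, p-q = -0.75.
(p-q)^2 = 0.5625.
term1 = 0.5625/0.95 = 0.592105.
term2 = 0.5625/0.05 = 11.25.
chi^2 = 0.592105 + 11.25 = 11.8421

11.8421


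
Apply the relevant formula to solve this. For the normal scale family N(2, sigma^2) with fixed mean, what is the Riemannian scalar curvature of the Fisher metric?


This family has a single free parameter, so its statistical manifold
is 1-dimensional. The Riemann curvature tensor of any 1-dimensional
Riemannian manifold vanishes identically, so R = 0.

0


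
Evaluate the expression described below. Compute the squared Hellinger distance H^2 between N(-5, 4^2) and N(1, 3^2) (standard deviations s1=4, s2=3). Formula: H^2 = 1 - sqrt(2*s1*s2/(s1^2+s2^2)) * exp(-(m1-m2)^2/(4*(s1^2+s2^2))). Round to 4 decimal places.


Squared Hellinger distance for Gaussians:
H^2 = 1 - sqrt(2*s1*s2/(s1^2+s2^2)) * exp(-(m1-m2)^2/(4*(s1^2+s2^2))).
s1^2 = 16, s2^2 = 9, s1^2+s2^2 = 25.
sqrt(2*4*3/(25)) = 0.979796.
(m1-m2)^2 = (-6)^2 = 36.
exp(-36/(4*25)) = exp(-0.36) = 0.697676.
H^2 = 1 - 0.979796*0.697676 = 0.3164

0.3164


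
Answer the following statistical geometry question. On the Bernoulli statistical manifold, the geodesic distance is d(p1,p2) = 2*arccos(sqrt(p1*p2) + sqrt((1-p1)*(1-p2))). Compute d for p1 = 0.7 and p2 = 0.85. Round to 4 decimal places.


Geodesic distance on Bernoulli manifold:
d(p1,p2) = 2*arccos(sqrt(p1*p2) + sqrt((1-p1)*(1-p2))).
sqrt(p1*p2) = sqrt(0.7*0.85) = 0.771362.
sqrt((1-p1)*(1-p2)) = sqrt(0.3*0.15) = 0.212132.
arg = 0.771362 + 0.212132 = 0.983494.
d = 2*arccos(0.983494) = 0.3639

0.3639


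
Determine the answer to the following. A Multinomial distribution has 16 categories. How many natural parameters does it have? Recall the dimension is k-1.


Exponential family dimension calculation:
For Multinomial with k=16 categories, dim = k-1 = 15.

15


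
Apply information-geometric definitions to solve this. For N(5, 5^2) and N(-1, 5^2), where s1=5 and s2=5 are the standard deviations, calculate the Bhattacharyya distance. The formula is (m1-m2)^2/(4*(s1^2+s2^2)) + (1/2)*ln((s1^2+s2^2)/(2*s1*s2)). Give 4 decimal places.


Bhattacharyya distance between two Gaussians:
DB = (m1-m2)^2/(4*(s1^2+s2^2)) + (1/2)*ln((s1^2+s2^2)/(2*s1*s2)).
(m1-m2)^2 = (6)^2 = 36.
s1^2+s2^2 = 25 + 25 = 50.
term1 = 36/200 = 0.18.
term2 = 0.5*ln(50/50.0) = 0.0.
DB = 0.18 + 0.0 = 0.1800

0.1800


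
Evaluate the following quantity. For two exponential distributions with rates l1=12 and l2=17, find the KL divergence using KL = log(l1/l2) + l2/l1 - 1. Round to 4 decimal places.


KL divergence for exponential family:
KL = log(l1/l2) + l2/l1 - 1.
log(12/17) = -0.348307.
17/12 = 1.416667.
KL = -0.348307 + 1.416667 - 1 = 0.0684

0.0684


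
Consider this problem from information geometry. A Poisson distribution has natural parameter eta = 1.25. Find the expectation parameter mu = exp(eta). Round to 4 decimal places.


Expectation parameter for Poisson exponential family:
mu = exp(eta).
eta = 1.25.
mu = exp(1.25) = 3.4903

3.4903


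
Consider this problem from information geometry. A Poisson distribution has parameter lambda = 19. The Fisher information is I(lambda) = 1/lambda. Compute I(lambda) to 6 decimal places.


Fisher information for Poisson: I(lambda) = 1/lambda.
lambda = 19.
I(lambda) = 1/19 = 0.052632

0.052632


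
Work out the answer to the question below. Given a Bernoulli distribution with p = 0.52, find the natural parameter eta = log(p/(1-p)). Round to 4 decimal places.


Natural parameter for Bernoulli: eta = log(p/(1-p)).
p = 0.52, 1-p = 0.48.
p/(1-p) = 1.083333.
eta = log(1.083333) = 0.0800

0.0800


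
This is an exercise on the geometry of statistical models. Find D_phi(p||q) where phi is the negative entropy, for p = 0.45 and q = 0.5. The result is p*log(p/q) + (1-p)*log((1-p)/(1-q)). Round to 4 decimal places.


Bregman divergence with negative entropy generator:
D = p*log(p/q) + (1-p)*log((1-p)/(1-q)).
p = 0.45, q = 0.5.
p*log(p/q) = 0.45*log(0.45/0.5) = -0.047412.
(1-p)*log((1-p)/(1-q)) = 0.55*log(0.55/0.5) = 0.052421.
D = -0.047412 + 0.052421 = 0.0050

0.0050


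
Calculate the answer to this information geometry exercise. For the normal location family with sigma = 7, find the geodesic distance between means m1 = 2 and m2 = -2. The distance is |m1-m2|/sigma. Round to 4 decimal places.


On the fixed-variance normal subfamily, geodesic distance = |m1-m2|/sigma.
|2 - -2| = 4.
sigma = 7.
d = 4/7 = 0.5714

0.5714


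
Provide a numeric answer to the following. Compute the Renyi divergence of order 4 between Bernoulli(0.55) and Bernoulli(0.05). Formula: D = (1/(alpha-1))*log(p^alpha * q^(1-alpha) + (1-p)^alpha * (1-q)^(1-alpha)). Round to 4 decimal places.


Renyi divergence of order alpha between Bernoulli distributions:
D = (1/(alpha-1))*log(p^alpha * q^(1-alpha) + (1-p)^alpha * (1-q)^(1-alpha)).
alpha = 4, p = 0.55, q = 0.05.
p^alpha * q^(1-alpha) = 0.55^4 * 0.05^-3 = 732.05.
(1-p)^alpha * (1-q)^(1-alpha) = 0.45^4 * 0.95^-3 = 0.047828.
sum = 732.05 + 0.047828 = 732.097828.
D = (1/3)*log(732.097828) = 2.1986

2.1986


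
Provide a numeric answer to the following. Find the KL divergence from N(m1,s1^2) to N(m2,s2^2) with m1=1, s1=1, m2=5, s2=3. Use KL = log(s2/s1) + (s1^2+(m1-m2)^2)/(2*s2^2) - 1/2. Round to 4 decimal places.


KL divergence between normal distributions:
KL = log(s2/s1) + (s1^2 + (m1-m2)^2)/(2*s2^2) - 1/2.
log(3/1) = 1.098612.
(1^2 + (1-5)^2)/(2*3^2) = (1 + 16)/18 = 0.944444.
KL = 1.098612 + 0.944444 - 0.5 = 1.5431

1.5431


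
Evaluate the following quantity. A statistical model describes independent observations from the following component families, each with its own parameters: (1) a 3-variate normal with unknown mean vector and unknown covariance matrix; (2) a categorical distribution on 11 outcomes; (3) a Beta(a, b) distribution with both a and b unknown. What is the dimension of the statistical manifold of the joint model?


The dimension of a statistical manifold equals the number of free
(independent) real parameters of the model. For a product of independent
blocks the parameter counts add.
- 3-variate normal: 3 (mean) + 3*4/2 = 6 (symmetric covariance) = 9.
- categorical on 11 outcomes (probabilities sum to 1): 11-1 = 10.
- Beta (a, b): 2.
Total = 9 + 10 + 2 = 21.
Dimension = 21

21


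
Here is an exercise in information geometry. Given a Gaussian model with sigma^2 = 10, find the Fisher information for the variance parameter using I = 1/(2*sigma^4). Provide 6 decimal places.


Fisher information for variance: I(sigma^2) = 1/(2*sigma^4).
sigma^2 = 10, so sigma^4 = 100.
I = 1/(2*100) = 1/200 = 0.005000

0.005000


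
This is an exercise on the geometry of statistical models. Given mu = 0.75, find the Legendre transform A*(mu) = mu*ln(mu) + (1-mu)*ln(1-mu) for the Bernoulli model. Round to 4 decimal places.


Legendre transform for Bernoulli:
A*(mu) = mu*log(mu) + (1-mu)*log(1-mu).
mu = 0.75, 1-mu = 0.25.
mu*log(mu) = 0.75*log(0.75) = -0.215762.
(1-mu)*log(1-mu) = 0.25*log(0.25) = -0.346574.
A* = -0.215762 + -0.346574 = -0.5623

-0.5623


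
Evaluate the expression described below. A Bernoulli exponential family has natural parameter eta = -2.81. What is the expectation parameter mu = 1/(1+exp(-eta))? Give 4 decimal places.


Dual coordinate (expectation parameter) for Bernoulli:
mu = 1/(1+exp(-eta)).
eta = -2.81.
exp(-eta) = exp(2.81) = 16.609918.
mu = 1/(1+16.609918) = 0.0568

0.0568


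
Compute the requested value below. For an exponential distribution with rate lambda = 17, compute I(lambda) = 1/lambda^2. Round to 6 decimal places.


Fisher information for exponential: I(lambda) = 1/lambda^2.
lambda = 17, lambda^2 = 289.
I = 1/289 = 0.003460

0.003460


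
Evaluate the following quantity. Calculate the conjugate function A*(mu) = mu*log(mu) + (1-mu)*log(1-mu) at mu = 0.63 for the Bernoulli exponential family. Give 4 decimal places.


Legendre transform for Bernoulli:
A*(mu) = mu*log(mu) + (1-mu)*log(1-mu).
mu = 0.63, 1-mu = 0.37.
mu*log(mu) = 0.63*log(0.63) = -0.291082.
(1-mu)*log(1-mu) = 0.37*log(0.37) = -0.367873.
A* = -0.291082 + -0.367873 = -0.6590

-0.6590


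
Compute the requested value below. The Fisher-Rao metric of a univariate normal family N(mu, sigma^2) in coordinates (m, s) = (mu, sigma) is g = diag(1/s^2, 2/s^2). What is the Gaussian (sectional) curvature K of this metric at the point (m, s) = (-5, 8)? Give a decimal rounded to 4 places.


The metric has the form g = (A dm^2 + B ds^2)/s^2 with A = 1, B = 2.
Substitute u = sqrt(A/B)*m: g = B*(du^2 + ds^2)/s^2, i.e. B times the
Poincare upper half-plane metric, which has constant Gaussian curvature -1.
Scaling a 2D metric by a constant c divides the Gaussian curvature by c,
so K = -1/B = -1/(2) = -0.5000 everywhere (the point (m, s) = (-5, 8) is irrelevant:
the curvature is constant).
The requested Gaussian curvature is K = -0.5000.

-0.5000


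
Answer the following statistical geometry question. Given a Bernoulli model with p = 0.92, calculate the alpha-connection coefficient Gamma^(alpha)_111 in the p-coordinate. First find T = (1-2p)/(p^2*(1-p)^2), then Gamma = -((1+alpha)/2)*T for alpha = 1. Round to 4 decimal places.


Skewness (Amari-Chentsov) tensor: T = (1-2p)/(p^2*(1-p)^2).
p = 0.92, 1-2p = -0.84, p^2 = 0.8464, (1-p)^2 = 0.0064.
T = -0.84/(0.8464 * 0.0064) = -155.068526.
In the p-coordinate, Gamma^(alpha) = Gamma^(0) - (alpha/2)*T with Gamma^(0) = (1/2)*g'(p) = -T/2,
so Gamma^(alpha) = -((1+alpha)/2)*T.
alpha = 1, -(1+alpha)/2 = -1.0.
Gamma = -1.0 * -155.068526 = 155.0685

155.0685


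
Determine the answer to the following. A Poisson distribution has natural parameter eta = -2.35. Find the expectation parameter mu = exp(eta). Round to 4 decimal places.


Expectation parameter for Poisson exponential family:
mu = exp(eta).
eta = -2.35.
mu = exp(-2.35) = 0.0954

0.0954


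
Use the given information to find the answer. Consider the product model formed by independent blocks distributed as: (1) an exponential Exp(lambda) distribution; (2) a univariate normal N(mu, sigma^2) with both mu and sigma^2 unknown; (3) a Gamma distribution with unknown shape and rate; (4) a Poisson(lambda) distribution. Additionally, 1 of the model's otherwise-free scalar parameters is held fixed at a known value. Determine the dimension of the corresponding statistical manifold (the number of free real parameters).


The dimension of a statistical manifold equals the number of free
(independent) real parameters of the model. For a product of independent
blocks the parameter counts add.
- exponential (lambda): 1.
- normal (mu, sigma^2): 2.
- Gamma (shape, rate): 2.
- Poisson (lambda): 1.
Total = 1 + 2 + 2 + 1 = 6.
1 parameter(s) fixed at known values: 6 - 1 = 5.
Dimension = 5

5


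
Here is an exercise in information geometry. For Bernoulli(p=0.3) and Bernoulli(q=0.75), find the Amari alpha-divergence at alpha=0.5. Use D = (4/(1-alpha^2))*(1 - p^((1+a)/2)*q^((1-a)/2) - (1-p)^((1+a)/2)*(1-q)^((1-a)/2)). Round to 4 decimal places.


Amari alpha-divergence:
D = (4/(1-alpha^2))*(1 - p^((1+a)/2)*q^((1-a)/2) - (1-p)^((1+a)/2)*(1-q)^((1-a)/2)).
alpha = 0.5, p = 0.3, q = 0.75.
e1 = (1+alpha)/2 = 0.75, e2 = (1-alpha)/2 = 0.25.
t1 = p^e1 * q^e2 = 0.3^0.75 * 0.75^0.25 = 0.37723.
t2 = (1-p)^e1 * (1-q)^e2 = 0.7^0.75 * 0.25^0.25 = 0.541139.
4/(1-alpha^2) = 5.333333.
D = 5.333333*(1 - 0.37723 - 0.541139) = 0.4354

0.4354


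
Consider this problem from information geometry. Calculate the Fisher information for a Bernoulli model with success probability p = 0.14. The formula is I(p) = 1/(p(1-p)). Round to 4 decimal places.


For Bernoulli(p), Fisher information is I(p) = 1/(p*(1-p)).
p = 0.14, 1-p = 0.86.
p*(1-p) = 0.1204.
I(p) = 1/0.1204 = 8.3056

8.3056


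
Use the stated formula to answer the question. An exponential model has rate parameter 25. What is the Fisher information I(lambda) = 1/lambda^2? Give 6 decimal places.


Fisher information for exponential: I(lambda) = 1/lambda^2.
lambda = 25, lambda^2 = 625.
I = 1/625 = 0.001600

0.001600


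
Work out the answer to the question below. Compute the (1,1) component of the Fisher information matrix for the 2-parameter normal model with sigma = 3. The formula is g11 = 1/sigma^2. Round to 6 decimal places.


For the 2-parameter normal family, the Fisher metric has:
  g11 = 1/sigma^2, g22 = 2/sigma^2.
sigma = 3, sigma^2 = 9.
g11 = 0.111111

0.111111


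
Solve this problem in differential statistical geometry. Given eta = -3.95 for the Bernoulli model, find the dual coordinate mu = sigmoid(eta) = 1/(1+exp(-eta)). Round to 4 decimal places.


Dual coordinate (expectation parameter) for Bernoulli:
mu = 1/(1+exp(-eta)).
eta = -3.95.
exp(-eta) = exp(3.95) = 51.935367.
mu = 1/(1+51.935367) = 0.0189

0.0189


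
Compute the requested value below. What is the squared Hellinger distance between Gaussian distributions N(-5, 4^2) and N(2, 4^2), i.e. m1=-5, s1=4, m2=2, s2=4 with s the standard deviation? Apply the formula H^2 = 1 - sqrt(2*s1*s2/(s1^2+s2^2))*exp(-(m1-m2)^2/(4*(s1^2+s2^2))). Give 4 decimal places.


Squared Hellinger distance for Gaussians:
H^2 = 1 - sqrt(2*s1*s2/(s1^2+s2^2)) * exp(-(m1-m2)^2/(4*(s1^2+s2^2))).
s1^2 = 16, s2^2 = 16, s1^2+s2^2 = 32.
sqrt(2*4*4/(32)) = 1.0.
(m1-m2)^2 = (-7)^2 = 49.
exp(-49/(4*32)) = exp(-0.382812) = 0.681941.
H^2 = 1 - 1.0*0.681941 = 0.3181

0.3181


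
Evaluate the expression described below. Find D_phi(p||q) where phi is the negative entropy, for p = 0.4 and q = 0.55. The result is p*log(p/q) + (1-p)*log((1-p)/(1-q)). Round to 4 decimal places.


Bregman divergence with negative entropy generator:
D = p*log(p/q) + (1-p)*log((1-p)/(1-q)).
p = 0.4, q = 0.55.
p*log(p/q) = 0.4*log(0.4/0.55) = -0.127381.
(1-p)*log((1-p)/(1-q)) = 0.6*log(0.6/0.45) = 0.172609.
D = -0.127381 + 0.172609 = 0.0452

0.0452


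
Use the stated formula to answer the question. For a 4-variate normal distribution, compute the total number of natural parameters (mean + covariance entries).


Exponential family dimension calculation:
For 4-dim MVN: mean has 4 params, covariance has 4*5/2 = 10 unique entries.
Total dim = 4 + 10 = 14.

14


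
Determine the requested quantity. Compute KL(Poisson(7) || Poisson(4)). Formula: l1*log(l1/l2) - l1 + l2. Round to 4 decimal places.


KL divergence for Poisson:
KL = l1*log(l1/l2) - l1 + l2.
l1 = 7, l2 = 4.
log(7/4) = 0.559616.
l1*log(l1/l2) = 7 * 0.559616 = 3.917311.
KL = 3.917311 - 7 + 4 = 0.9173

0.9173


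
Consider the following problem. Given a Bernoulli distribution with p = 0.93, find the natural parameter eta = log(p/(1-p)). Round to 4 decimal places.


Natural parameter for Bernoulli: eta = log(p/(1-p)).
p = 0.93, 1-p = 0.07.
p/(1-p) = 13.285714.
eta = log(13.285714) = 2.5867

2.5867


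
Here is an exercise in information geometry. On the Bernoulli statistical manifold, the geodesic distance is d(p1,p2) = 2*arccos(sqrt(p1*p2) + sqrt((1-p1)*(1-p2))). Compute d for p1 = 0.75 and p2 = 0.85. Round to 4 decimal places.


Geodesic distance on Bernoulli manifold:
d(p1,p2) = 2*arccos(sqrt(p1*p2) + sqrt((1-p1)*(1-p2))).
sqrt(p1*p2) = sqrt(0.75*0.85) = 0.798436.
sqrt((1-p1)*(1-p2)) = sqrt(0.25*0.15) = 0.193649.
arg = 0.798436 + 0.193649 = 0.992085.
d = 2*arccos(0.992085) = 0.2518

0.2518


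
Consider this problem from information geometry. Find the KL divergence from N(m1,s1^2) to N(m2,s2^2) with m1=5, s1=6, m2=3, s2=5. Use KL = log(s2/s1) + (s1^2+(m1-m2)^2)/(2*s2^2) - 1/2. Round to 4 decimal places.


KL divergence between normal distributions:
KL = log(s2/s1) + (s1^2 + (m1-m2)^2)/(2*s2^2) - 1/2.
log(5/6) = -0.182322.
(6^2 + (5-3)^2)/(2*5^2) = (36 + 4)/50 = 0.8.
KL = -0.182322 + 0.8 - 0.5 = 0.1177

0.1177


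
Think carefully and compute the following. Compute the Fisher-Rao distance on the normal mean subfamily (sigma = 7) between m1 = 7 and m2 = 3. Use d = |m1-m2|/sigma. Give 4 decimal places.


On the fixed-variance normal subfamily, geodesic distance = |m1-m2|/sigma.
|7 - 3| = 4.
sigma = 7.
d = 4/7 = 0.5714

0.5714


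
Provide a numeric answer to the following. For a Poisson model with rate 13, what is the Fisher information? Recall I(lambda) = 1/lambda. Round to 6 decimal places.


Fisher information for Poisson: I(lambda) = 1/lambda.
lambda = 13.
I(lambda) = 1/13 = 0.076923

0.076923


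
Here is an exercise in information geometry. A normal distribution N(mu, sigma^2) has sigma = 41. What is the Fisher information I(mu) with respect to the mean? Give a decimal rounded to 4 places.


The Fisher information for the mean of a normal distribution is I(mu) = 1/sigma^2.
sigma = 41, so sigma^2 = 1681.
I(mu) = 1/1681 = 0.0006

0.0006


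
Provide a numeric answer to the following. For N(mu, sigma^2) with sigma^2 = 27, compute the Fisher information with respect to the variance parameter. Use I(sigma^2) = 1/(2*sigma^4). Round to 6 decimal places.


Fisher information for variance: I(sigma^2) = 1/(2*sigma^4).
sigma^2 = 27, so sigma^4 = 729.
I = 1/(2*729) = 1/1458 = 0.000686

0.000686
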